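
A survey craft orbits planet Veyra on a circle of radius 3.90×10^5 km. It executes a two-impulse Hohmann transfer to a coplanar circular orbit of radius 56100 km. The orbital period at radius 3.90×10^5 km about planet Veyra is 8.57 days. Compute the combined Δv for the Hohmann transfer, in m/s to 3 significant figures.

Δv = 4460 m/s

From Kepler's third law T² = 4π²r³/μ at r = 3.90×10^5 km, T = 8.57 days = 8.57 × 86400 s = 7.40448×10^5 s: μ = 4π²r³/T² = 4.27134×10^6 km³/s².
Transfer-ellipse semi-major axis a_t = (r₁ + r₂)/2 = (3.900×10^5 + 56100)/2 = 2.2305×10^5 km.
Circular speed at r₁: v₁ = √(μ/r₁) = √(4.27134×10^6/3.900×10^5) = 3.3094 km/s.
Transfer-orbit speed at r₁ (vis-viva equation): v_a = √[μ(2/r₁ − 1/a_t)] = 1.6597 km/s.
First burn Δv₁ = |v_a − v₁| = 1.650 km/s.
Circular speed at r₂: v₂ = √(μ/r₂) = 8.7257 km/s.
Transfer-orbit speed at r₂: v_p = √[μ(2/r₂ − 1/a_t)] = 11.538 km/s.
Second burn Δv₂ = |v₂ − v_p| = 2.812 km/s.
Total Δv = Δv₁ + Δv₂ = 4.462 km/s.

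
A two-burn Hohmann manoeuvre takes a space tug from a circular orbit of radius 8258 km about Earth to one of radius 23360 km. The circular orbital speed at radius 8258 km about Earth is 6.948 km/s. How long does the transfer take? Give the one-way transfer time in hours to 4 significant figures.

t = 2.747 hours

From the circular-orbit relation v² = μ/r at r = 8258 km: μ = v²r = (6.948)² × 8258 = 3.98653×10^5 km³/s².
Semi-major axis of the transfer orbit: a_t = (8258 + 23360)/2 = 15809 km.
Transfer time t = π√(a_t³/μ) = π√((15809)³ / 3.98653×10^5) = 9890 s.
Converting: 9890 s ÷ 3600 s/hour = 2.747 hours.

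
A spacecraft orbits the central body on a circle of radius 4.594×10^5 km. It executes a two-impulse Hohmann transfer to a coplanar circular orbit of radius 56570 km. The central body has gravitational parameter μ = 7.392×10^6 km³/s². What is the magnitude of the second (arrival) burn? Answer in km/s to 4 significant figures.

The Hohmann ellipse has a_t = (r₁ + r₂)/2 = 2.57985×10^5 km.
Circular speed at r = 56570 km: v_c = √(μ/r) = 11.431 km/s.
Vis-viva on the transfer ellipse at r = 56570 km gives v_t = √[μ(2/r − 1/a_t)] = 15.254 km/s.
Δv₂ = |v_t − v_c| = |15.254 − 11.431| = 3.823 km/s.

Δv₂ = 3.823 km/s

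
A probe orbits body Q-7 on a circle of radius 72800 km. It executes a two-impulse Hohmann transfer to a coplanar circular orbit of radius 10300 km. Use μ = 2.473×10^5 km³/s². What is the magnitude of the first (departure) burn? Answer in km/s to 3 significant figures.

Δv₁ = 0.925 km/s

Semi-major axis of the transfer orbit: a_t = (72800 + 10300)/2 = 41550 km.
On the circular orbit at r = 72800 km, v_c = √(μ/r) = 1.8431 km/s.
Transfer-orbit speed at the same r (vis-viva, a = a_t): v_t = √[μ(2/r − 1/a_t)] = 0.91766 km/s.
Δv₁ = |v_t − v_c| = |0.91766 − 1.8431| = 0.9254 km/s.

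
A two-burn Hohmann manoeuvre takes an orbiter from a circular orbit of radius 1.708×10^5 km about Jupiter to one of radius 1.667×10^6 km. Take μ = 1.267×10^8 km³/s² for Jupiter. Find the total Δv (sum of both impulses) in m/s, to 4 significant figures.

Δv = 14410 m/s

Semi-major axis of the transfer orbit: a_t = (1.708×10^5 + 1.667×10^6)/2 = 9.189×10^5 km.
Circular speed at r₁: v₁ = √(μ/r₁) = √(1.267×10^8/1.708×10^5) = 27.236 km/s.
On the transfer ellipse at r₁, vis-viva equation gives v_p = √[μ(2/r₁ − 1/a_t)] = 36.684 km/s.
First burn Δv₁ = |v_p − v₁| = 9.448 km/s.
Circular speed at r₂: v₂ = √(μ/r₂) = 8.718 km/s.
Transfer-orbit speed at r₂: v_a = √[μ(2/r₂ − 1/a_t)] = 3.759 km/s.
Second burn Δv₂ = |v₂ − v_a| = 4.959 km/s.
Δv = Δv₁ + Δv₂ = 9.448 + 4.959 = 14.41 km/s.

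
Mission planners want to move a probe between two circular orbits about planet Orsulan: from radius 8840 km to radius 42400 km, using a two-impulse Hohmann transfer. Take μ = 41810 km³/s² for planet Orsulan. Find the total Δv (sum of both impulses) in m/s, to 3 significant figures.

Semi-major axis of the transfer orbit: a_t = (8840 + 42400)/2 = 25620 km.
At r₁ the circular-orbit speed is v₁ = √(μ/r₁) = 2.175 km/s.
Transfer-orbit speed at r₁ (vis-viva): v_p = √[μ(2/r₁ − 1/a_t)] = 2.798 km/s.
First burn Δv₁ = |v_p − v₁| = 0.6230 km/s.
Circular speed at r₂: v₂ = √(μ/r₂) = 0.9930 km/s.
Transfer-orbit speed at r₂: v_a = √[μ(2/r₂ − 1/a_t)] = 0.5833 km/s.
Second burn Δv₂ = |v₂ − v_a| = 0.4097 km/s.
Δv = Δv₁ + Δv₂ = 0.6230 + 0.4097 = 1.033 km/s.

Δv = 1030 m/s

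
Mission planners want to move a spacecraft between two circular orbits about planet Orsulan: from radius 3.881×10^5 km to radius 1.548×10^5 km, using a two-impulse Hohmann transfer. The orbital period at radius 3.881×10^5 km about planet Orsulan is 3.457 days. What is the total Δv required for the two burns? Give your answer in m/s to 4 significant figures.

Δv = 4529 m/s

From Kepler's third law T² = 4π²r³/μ at r = 3.881×10^5 km, T = 3.457 days = 3.457 × 86400 s = 2.986848×10^5 s: μ = 4π²r³/T² = 2.58681×10^7 km³/s².
Semi-major axis of the transfer orbit: a_t = (3.881×10^5 + 1.548×10^5)/2 = 2.7145×10^5 km.
At r₁ the circular-orbit speed is v₁ = √(μ/r₁) = 8.164 km/s.
Transfer-orbit speed at r₁ (vis-viva): v_a = √[μ(2/r₁ − 1/a_t)] = 6.165 km/s.
First burn Δv₁ = |v_a − v₁| = 1.999 km/s.
At r₂, v₂ = √(μ/r₂) = 12.93 km/s.
Transfer-orbit speed at r₂: v_p = √[μ(2/r₂ − 1/a_t)] = 15.46 km/s.
Second burn Δv₂ = |v₂ − v_p| = 2.530 km/s.
Total Δv = Δv₁ + Δv₂ = 4.529 km/s.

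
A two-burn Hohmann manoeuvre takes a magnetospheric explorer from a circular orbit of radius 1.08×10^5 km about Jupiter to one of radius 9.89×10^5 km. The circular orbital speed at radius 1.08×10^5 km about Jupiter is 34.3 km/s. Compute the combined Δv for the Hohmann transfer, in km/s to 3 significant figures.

Δv = 18.1 km/s

From the circular-orbit relation v² = μ/r at r = 1.08×10^5 km: μ = v²r = (34.3)² × 1.08×10^5 = 1.27061×10^8 km³/s².
Transfer-ellipse semi-major axis a_t = (r₁ + r₂)/2 = (1.080×10^5 + 9.890×10^5)/2 = 5.485×10^5 km.
Circular speed at r₁: v₁ = √(μ/r₁) = √(1.27061×10^8/1.080×10^5) = 34.300 km/s.
On the transfer ellipse at r₁, vis-viva equation gives v_p = √[μ(2/r₁ − 1/a_t)] = 46.058 km/s.
First burn Δv₁ = |v_p − v₁| = 11.758 km/s.
Circular speed at r₂: v₂ = √(μ/r₂) = 11.33464 km/s.
Transfer-orbit speed at r₂: v_a = √[μ(2/r₂ − 1/a_t)] = 5.029576 km/s.
Second burn Δv₂ = |v₂ − v_a| = 6.3051 km/s.
Total Δv = Δv₁ + Δv₂ = 18.06 km/s.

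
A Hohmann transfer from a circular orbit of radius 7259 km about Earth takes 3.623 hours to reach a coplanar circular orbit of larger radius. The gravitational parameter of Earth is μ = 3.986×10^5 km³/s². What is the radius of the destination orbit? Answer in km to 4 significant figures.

Transfer time t = 3.623 hours = 13042.8 s, and t = π√(a_t³/μ).
So a_t = (μ t²/π²)^(1/3) = (3.986×10^5 × (13042.8)² / π²)^(1/3) = 19010 km.
Since a_t = (r₁ + r₂)/2, r₂ = 2a_t − r₁ = 2×19010 − 7259 = 30761 km.

r₂ = 30760 km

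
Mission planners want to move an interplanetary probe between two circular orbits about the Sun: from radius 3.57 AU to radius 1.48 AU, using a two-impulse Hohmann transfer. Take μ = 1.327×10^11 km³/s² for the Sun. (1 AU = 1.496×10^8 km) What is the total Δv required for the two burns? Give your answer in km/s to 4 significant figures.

In km: r₁ = 3.57 × 1.496×10^8 = 5.34072×10^8 km; r₂ = 1.48 × 1.496×10^8 = 2.21408×10^8 km.
Semi-major axis of the transfer orbit: a_t = (5.34072×10^8 + 2.21408×10^8)/2 = 3.7774×10^8 km.
At r₁ the circular-orbit speed is v₁ = √(μ/r₁) = 15.763 km/s.
Transfer-orbit speed at r₁ (v² = μ(2/r − 1/a)): v_a = √[μ(2/r₁ − 1/a_t)] = 12.068 km/s.
First burn Δv₁ = |v_a − v₁| = 3.695 km/s.
At r₂, v₂ = √(μ/r₂) = 24.482 km/s.
Transfer-orbit speed at r₂: v_p = √[μ(2/r₂ − 1/a_t)] = 29.110 km/s.
Second burn Δv₂ = |v₂ − v_p| = 4.628 km/s.
Total Δv = Δv₁ + Δv₂ = 8.323 km/s.

Δv = 8.323 km/s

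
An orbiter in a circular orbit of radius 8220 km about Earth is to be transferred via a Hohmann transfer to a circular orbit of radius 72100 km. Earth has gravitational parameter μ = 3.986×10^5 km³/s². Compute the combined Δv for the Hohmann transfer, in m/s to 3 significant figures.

Δv = 3650 m/s

Semi-major axis of the transfer orbit: a_t = (8220 + 72100)/2 = 40160 km.
Circular speed at r₁: v₁ = √(μ/r₁) = √(3.986×10^5/8220) = 6.9636 km/s.
Transfer-orbit speed at r₁ (v² = μ(2/r − 1/a)): v_p = √[μ(2/r₁ − 1/a_t)] = 9.3305 km/s.
First burn Δv₁ = |v_p − v₁| = 2.3669 km/s.
At r₂, v₂ = √(μ/r₂) = 2.3513 km/s.
Transfer-orbit speed at r₂: v_a = √[μ(2/r₂ − 1/a_t)] = 1.0638 km/s.
Second burn Δv₂ = |v₂ − v_a| = 1.2875 km/s.
Δv = Δv₁ + Δv₂ = 2.3669 + 1.2875 = 3.654 km/s.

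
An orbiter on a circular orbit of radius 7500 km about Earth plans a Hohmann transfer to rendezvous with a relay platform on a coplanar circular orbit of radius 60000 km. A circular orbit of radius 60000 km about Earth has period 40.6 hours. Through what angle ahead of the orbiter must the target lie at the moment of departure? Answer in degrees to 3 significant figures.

φ = 104°

From Kepler's third law T² = 4π²r³/μ at r = 60000 km, T = 40.6 hours = 40.6 × 3600 s = 1.4616×10^5 s: μ = 4π²r³/T² = 3.99169×10^5 km³/s².
Semi-major axis of the transfer orbit: a_t = (7500 + 60000)/2 = 33750 km.
The half-period of the transfer ellipse is t = π√(a_t³/μ) = 30830 s.
Target angular speed ω₂ = √(μ/r₂³) = 4.299×10^-5 rad/s.
Angle swept by the target during transfer: ω₂·t = 1.3254 rad = 75.94°.
Arrival is 180° from departure on the ellipse, so φ = 180° − 75.94° = 104°.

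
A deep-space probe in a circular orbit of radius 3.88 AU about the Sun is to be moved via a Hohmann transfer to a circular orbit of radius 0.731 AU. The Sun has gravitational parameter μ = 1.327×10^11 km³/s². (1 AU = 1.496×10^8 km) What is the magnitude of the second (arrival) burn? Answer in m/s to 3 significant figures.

In km: r₁ = 3.88 × 1.496×10^8 = 5.80448×10^8 km; r₂ = 0.731 × 1.496×10^8 = 1.093576×10^8 km.
Transfer-ellipse semi-major axis a_t = (r₁ + r₂)/2 = (5.80448×10^8 + 1.093576×10^8)/2 = 3.449028×10^8 km.
On the circular orbit at r = 1.093576×10^8 km, v_c = √(μ/r) = 34.83 km/s.
Vis-viva on the transfer ellipse at r = 1.093576×10^8 km gives v_t = √[μ(2/r − 1/a_t)] = 45.19 km/s.
Δv₂ = |v_t − v_c| = |45.19 − 34.83| = 10.36 km/s.

Δv₂ = 10400 m/s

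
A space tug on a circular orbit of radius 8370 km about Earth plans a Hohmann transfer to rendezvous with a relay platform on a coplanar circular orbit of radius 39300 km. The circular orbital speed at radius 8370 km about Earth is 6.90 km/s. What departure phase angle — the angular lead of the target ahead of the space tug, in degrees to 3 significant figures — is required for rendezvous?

From the circular-orbit relation v² = μ/r at r = 8370 km: μ = v²r = (6.90)² × 8370 = 3.98496×10^5 km³/s².
Transfer-ellipse semi-major axis a_t = (r₁ + r₂)/2 = (8370 + 39300)/2 = 23835 km.
The half-period of the transfer ellipse is t = π√(a_t³/μ) = 18313 s.
The target's mean motion on its circular orbit is ω₂ = √(μ/r₂³) = 8.1026×10^-5 rad/s.
Angle swept by the target during transfer: ω₂·t = 1.4838 rad = 85.02°.
The space tug traverses 180° on the transfer ellipse, so the target must lead by 180° − 85.02° = 95.0°.

φ = 95.0°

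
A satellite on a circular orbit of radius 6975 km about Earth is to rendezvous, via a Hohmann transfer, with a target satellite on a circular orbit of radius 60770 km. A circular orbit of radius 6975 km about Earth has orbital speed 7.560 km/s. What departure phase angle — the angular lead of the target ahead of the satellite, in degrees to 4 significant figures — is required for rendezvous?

From the circular-orbit relation v² = μ/r at r = 6975 km: μ = v²r = (7.560)² × 6975 = 3.98646×10^5 km³/s².
Semi-major axis of the transfer orbit: a_t = (6975 + 60770)/2 = 33872.5 km.
The half-period of the transfer ellipse is t = π√(a_t³/μ) = 31019 s.
The target's mean motion on its circular orbit is ω₂ = √(μ/r₂³) = 4.2146×10^-5 rad/s.
Angle swept by the target during transfer: ω₂·t = 1.3073 rad = 74.90°.
The satellite traverses 180° on the transfer ellipse, so the target must lead by 180° − 74.90° = 105.1°.

φ = 105.1°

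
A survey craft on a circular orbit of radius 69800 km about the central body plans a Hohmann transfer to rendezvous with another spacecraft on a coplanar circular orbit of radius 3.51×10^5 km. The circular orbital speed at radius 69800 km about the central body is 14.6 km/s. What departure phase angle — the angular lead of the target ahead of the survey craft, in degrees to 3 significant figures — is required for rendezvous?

From the circular-orbit relation v² = μ/r at r = 69800 km: μ = v²r = (14.6)² × 69800 = 1.48786×10^7 km³/s².
The Hohmann ellipse has a_t = (r₁ + r₂)/2 = 2.104×10^5 km.
The half-period of the transfer ellipse is t = π√(a_t³/μ) = 78600 s.
Target angular speed ω₂ = √(μ/r₂³) = 1.855×10^-5 rad/s.
Angle swept by the target during transfer: ω₂·t = 1.458 rad = 83.54°.
The survey craft traverses 180° on the transfer ellipse, so the target must lead by 180° − 83.54° = 96.5°.

φ = 96.5°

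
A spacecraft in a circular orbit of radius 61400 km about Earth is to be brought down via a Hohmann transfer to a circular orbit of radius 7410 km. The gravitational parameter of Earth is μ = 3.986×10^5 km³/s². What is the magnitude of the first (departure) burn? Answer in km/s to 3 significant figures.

Transfer-ellipse semi-major axis a_t = (r₁ + r₂)/2 = (61400 + 7410)/2 = 34405 km.
On the circular orbit at r = 61400 km, v_c = √(μ/r) = 2.54791 km/s.
Transfer-orbit speed at the same r (vis-viva, a = a_t): v_t = √[μ(2/r − 1/a_t)] = 1.18245 km/s.
Δv₁ = |v_t − v_c| = |1.18245 − 2.54791| = 1.365 km/s.

Δv₁ = 1.37 km/s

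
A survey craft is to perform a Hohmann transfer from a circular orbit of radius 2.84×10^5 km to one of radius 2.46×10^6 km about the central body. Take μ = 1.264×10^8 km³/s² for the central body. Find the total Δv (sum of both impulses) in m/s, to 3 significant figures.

Δv = 11100 m/s

Transfer-ellipse semi-major axis a_t = (r₁ + r₂)/2 = (2.840×10^5 + 2.460×10^6)/2 = 1.372×10^6 km.
At r₁ the circular-orbit speed is v₁ = √(μ/r₁) = 21.097 km/s.
Transfer-orbit speed at r₁ (v² = μ(2/r − 1/a)): v_p = √[μ(2/r₁ − 1/a_t)] = 28.249 km/s.
First burn Δv₁ = |v_p − v₁| = 7.152 km/s.
Circular speed at r₂: v₂ = √(μ/r₂) = 7.168 km/s.
Transfer-orbit speed at r₂: v_a = √[μ(2/r₂ − 1/a_t)] = 3.261 km/s.
Second burn Δv₂ = |v₂ − v_a| = 3.907 km/s.
Total Δv = Δv₁ + Δv₂ = 11.06 km/s.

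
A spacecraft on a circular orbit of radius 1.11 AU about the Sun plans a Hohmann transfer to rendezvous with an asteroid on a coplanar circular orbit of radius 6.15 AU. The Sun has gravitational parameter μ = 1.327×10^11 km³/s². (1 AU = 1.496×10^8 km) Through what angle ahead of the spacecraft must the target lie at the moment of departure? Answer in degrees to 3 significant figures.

φ = 98.4°

In km: r₁ = 1.11 × 1.496×10^8 = 1.66056×10^8 km; r₂ = 6.15 × 1.496×10^8 = 9.2004×10^8 km.
The Hohmann ellipse has a_t = (r₁ + r₂)/2 = 5.43048×10^8 km.
The half-period of the transfer ellipse is t = π√(a_t³/μ) = 1.0914×10^8 s.
Target angular speed ω₂ = √(μ/r₂³) = 1.3053×10^-8 rad/s.
Angle swept by the target during transfer: ω₂·t = 1.4246 rad = 81.62°.
Arrival is 180° from departure on the ellipse, so φ = 180° − 81.62° = 98.4°.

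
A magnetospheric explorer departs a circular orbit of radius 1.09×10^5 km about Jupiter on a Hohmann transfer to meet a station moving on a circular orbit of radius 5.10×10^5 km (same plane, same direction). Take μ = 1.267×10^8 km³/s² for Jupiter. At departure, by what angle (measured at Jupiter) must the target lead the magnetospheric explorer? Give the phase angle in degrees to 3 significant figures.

Transfer-ellipse semi-major axis a_t = (r₁ + r₂)/2 = (1.090×10^5 + 5.100×10^5)/2 = 3.095×10^5 km.
Transfer time t = π√(a_t³/μ) = 48057 s.
Target angular speed ω₂ = √(μ/r₂³) = 3.0905×10^-5 rad/s.
Angle swept by the target during transfer: ω₂·t = 1.4852 rad = 85.10°.
Arrival is 180° from departure on the ellipse, so φ = 180° − 85.10° = 94.9°.

φ = 94.9°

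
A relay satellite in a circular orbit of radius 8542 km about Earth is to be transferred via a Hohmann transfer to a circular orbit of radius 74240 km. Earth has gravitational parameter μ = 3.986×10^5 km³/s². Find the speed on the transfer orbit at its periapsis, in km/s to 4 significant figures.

v = 9.149 km/s

Semi-major axis of the transfer orbit: a_t = (8542 + 74240)/2 = 41391 km.
The periapsis of the transfer ellipse is at r = 8542 km.
From the vis-viva equation, v = √[μ(2/r − 1/a_t)] = 9.149 km/s.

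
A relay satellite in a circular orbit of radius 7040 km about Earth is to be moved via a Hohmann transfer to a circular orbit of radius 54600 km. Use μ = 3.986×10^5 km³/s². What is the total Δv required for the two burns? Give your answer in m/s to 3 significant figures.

Semi-major axis of the transfer orbit: a_t = (7040 + 54600)/2 = 30820 km.
At r₁ the circular-orbit speed is v₁ = √(μ/r₁) = 7.52458 km/s.
On the transfer ellipse at r₁, vis-viva gives v_p = √[μ(2/r₁ − 1/a_t)] = 10.0153 km/s.
First burn Δv₁ = |v_p − v₁| = 2.4907 km/s.
Circular speed at r₂: v₂ = √(μ/r₂) = 2.7019 km/s.
Transfer-orbit speed at r₂: v_a = √[μ(2/r₂ − 1/a_t)] = 1.2913 km/s.
Second burn Δv₂ = |v₂ − v_a| = 1.4106 km/s.
Total Δv = Δv₁ + Δv₂ = 3.901 km/s.

Δv = 3900 m/s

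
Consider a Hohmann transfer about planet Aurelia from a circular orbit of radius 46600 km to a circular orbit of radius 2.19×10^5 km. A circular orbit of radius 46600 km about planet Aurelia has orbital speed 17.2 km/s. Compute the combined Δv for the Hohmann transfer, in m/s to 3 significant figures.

Δv = 8120 m/s

From the circular-orbit relation v² = μ/r at r = 46600 km: μ = v²r = (17.2)² × 46600 = 1.37861×10^7 km³/s².
Transfer-ellipse semi-major axis a_t = (r₁ + r₂)/2 = (46600 + 2.190×10^5)/2 = 1.328×10^5 km.
Circular speed at r₁: v₁ = √(μ/r₁) = √(1.37861×10^7/46600) = 17.200 km/s.
On the transfer ellipse at r₁, vis-viva gives v_p = √[μ(2/r₁ − 1/a_t)] = 22.088 km/s.
First burn Δv₁ = |v_p − v₁| = 4.888 km/s.
At r₂, v₂ = √(μ/r₂) = 7.934 km/s.
Transfer-orbit speed at r₂: v_a = √[μ(2/r₂ − 1/a_t)] = 4.700 km/s.
Second burn Δv₂ = |v₂ − v_a| = 3.234 km/s.
Total Δv = Δv₁ + Δv₂ = 8.122 km/s.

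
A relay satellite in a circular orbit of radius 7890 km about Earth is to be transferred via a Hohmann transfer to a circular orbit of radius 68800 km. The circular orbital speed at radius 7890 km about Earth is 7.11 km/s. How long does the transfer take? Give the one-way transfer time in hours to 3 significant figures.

t = 10.4 hours

From the circular-orbit relation v² = μ/r at r = 7890 km: μ = v²r = (7.11)² × 7890 = 3.98856×10^5 km³/s².
The Hohmann ellipse has a_t = (r₁ + r₂)/2 = 38345 km.
Half the transfer-orbit period gives t = π√(a_t³/μ) = 37350 s.
Converting: 37350 s ÷ 3600 s/hour = 10.4 hours.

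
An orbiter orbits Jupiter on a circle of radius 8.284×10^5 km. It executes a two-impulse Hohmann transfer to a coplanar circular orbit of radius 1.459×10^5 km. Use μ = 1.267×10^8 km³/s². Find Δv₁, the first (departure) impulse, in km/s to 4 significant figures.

Semi-major axis of the transfer orbit: a_t = (8.284×10^5 + 1.459×10^5)/2 = 4.8715×10^5 km.
On the circular orbit at r = 8.284×10^5 km, v_c = √(μ/r) = 12.367 km/s.
Vis-viva on the transfer ellipse at r = 8.284×10^5 km gives v_t = √[μ(2/r − 1/a_t)] = 6.7681 km/s.
Δv₁ = |v_t − v_c| = |6.7681 − 12.367| = 5.599 km/s.

Δv₁ = 5.599 km/s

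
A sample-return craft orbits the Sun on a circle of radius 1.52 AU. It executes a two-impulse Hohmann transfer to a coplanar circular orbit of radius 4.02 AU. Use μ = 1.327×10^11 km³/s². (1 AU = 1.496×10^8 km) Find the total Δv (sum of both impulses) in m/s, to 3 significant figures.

In km: r₁ = 1.52 × 1.496×10^8 = 2.27392×10^8 km; r₂ = 4.02 × 1.496×10^8 = 6.01392×10^8 km.
Transfer-ellipse semi-major axis a_t = (r₁ + r₂)/2 = (2.27392×10^8 + 6.01392×10^8)/2 = 4.14392×10^8 km.
At r₁ the circular-orbit speed is v₁ = √(μ/r₁) = 24.1573 km/s.
On the transfer ellipse at r₁, vis-viva gives v_p = √[μ(2/r₁ − 1/a_t)] = 29.1019 km/s.
First burn Δv₁ = |v_p − v₁| = 4.9446 km/s.
Circular speed at r₂: v₂ = √(μ/r₂) = 14.8545 km/s.
Transfer-orbit speed at r₂: v_a = √[μ(2/r₂ − 1/a_t)] = 11.0037 km/s.
Second burn Δv₂ = |v₂ − v_a| = 3.8508 km/s.
Total Δv = Δv₁ + Δv₂ = 8.795 km/s.

Δv = 8800 m/s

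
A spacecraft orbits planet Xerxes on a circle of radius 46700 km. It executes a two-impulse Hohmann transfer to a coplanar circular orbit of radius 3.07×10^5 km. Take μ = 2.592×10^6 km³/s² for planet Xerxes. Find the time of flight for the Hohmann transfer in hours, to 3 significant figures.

The Hohmann ellipse has a_t = (r₁ + r₂)/2 = 1.7685×10^5 km.
By Kepler's third law the transfer-orbit period is T = 2π√(a_t³/μ), so t = T/2 = 1.451×10^5 s.
Converting: 1.451×10^5 s ÷ 3600 s/hour = 40.3 hours.

t = 40.3 hours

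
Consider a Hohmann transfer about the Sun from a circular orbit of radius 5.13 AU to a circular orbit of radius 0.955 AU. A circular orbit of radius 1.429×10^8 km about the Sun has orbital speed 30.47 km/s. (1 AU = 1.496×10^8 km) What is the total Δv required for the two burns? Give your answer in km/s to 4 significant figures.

Δv = 14.88 km/s

From the circular-orbit relation v² = μ/r at r = 1.429×10^8 km: μ = v²r = (30.47)² × 1.429×10^8 = 1.32671×10^11 km³/s².
In km: r₁ = 5.13 × 1.496×10^8 = 7.67448×10^8 km; r₂ = 0.955 × 1.496×10^8 = 1.42868×10^8 km.
The Hohmann ellipse has a_t = (r₁ + r₂)/2 = 4.55158×10^8 km.
Circular speed at r₁: v₁ = √(μ/r₁) = √(1.32671×10^11/7.67448×10^8) = 13.148 km/s.
Transfer-orbit speed at r₁ (vis-viva equation): v_a = √[μ(2/r₁ − 1/a_t)] = 7.3663 km/s.
First burn Δv₁ = |v_a − v₁| = 5.782 km/s.
At r₂, v₂ = √(μ/r₂) = 30.47341 km/s.
Transfer-orbit speed at r₂: v_p = √[μ(2/r₂ − 1/a_t)] = 39.56986 km/s.
Second burn Δv₂ = |v₂ − v_p| = 9.096 km/s.
Δv = Δv₁ + Δv₂ = 5.782 + 9.096 = 14.88 km/s.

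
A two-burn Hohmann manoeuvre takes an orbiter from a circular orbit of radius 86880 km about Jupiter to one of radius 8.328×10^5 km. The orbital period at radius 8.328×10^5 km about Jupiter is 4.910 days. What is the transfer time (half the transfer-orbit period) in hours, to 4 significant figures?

t = 24.17 hours

From Kepler's third law T² = 4π²r³/μ at r = 8.328×10^5 km, T = 4.910 days = 4.910 × 86400 s = 4.24224×10^5 s: μ = 4π²r³/T² = 1.26704×10^8 km³/s².
Semi-major axis of the transfer orbit: a_t = (86880 + 8.328×10^5)/2 = 4.5984×10^5 km.
By Kepler's third law the transfer-orbit period is T = 2π√(a_t³/μ), so t = T/2 = 87029 s.
Converting: 87029 s ÷ 3600 s/hour = 24.17 hours.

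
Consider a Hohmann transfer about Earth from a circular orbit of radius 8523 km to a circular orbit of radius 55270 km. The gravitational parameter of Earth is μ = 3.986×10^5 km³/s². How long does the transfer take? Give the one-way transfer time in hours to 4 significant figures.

t = 7.874 hours

The Hohmann ellipse has a_t = (r₁ + r₂)/2 = 31896.5 km.
Transfer time t = π√(a_t³/μ) = π√((31896.5)³ / 3.986×10^5) = 28346 s.
Converting: 28346 s ÷ 3600 s/hour = 7.874 hours.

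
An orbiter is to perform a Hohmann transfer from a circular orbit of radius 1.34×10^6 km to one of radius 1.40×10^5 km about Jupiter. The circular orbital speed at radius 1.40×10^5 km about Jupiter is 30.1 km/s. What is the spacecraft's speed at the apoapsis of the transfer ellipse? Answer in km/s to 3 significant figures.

From the circular-orbit relation v² = μ/r at r = 1.40×10^5 km: μ = v²r = (30.1)² × 1.40×10^5 = 1.26841×10^8 km³/s².
Transfer-ellipse semi-major axis a_t = (r₁ + r₂)/2 = (1.340×10^6 + 1.400×10^5)/2 = 7.400×10^5 km.
At apoapsis, r = 1.340×10^6 km.
Vis-viva: v = √[μ(2/r − 1/a_t)] = √[1.26841×10^8 × (2/1.340×10^6 − 1/7.400×10^5)] = 4.232 km/s.

v = 4.23 km/s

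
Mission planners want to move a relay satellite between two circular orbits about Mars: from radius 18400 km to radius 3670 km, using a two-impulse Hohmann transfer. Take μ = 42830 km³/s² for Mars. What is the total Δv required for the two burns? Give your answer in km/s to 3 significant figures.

Δv = 1.64 km/s

Transfer-ellipse semi-major axis a_t = (r₁ + r₂)/2 = (18400 + 3670)/2 = 11035 km.
At r₁ the circular-orbit speed is v₁ = √(μ/r₁) = 1.5257 km/s.
Transfer-orbit speed at r₁ (vis-viva): v_a = √[μ(2/r₁ − 1/a_t)] = 0.87986 km/s.
First burn Δv₁ = |v_a − v₁| = 0.6458 km/s.
Circular speed at r₂: v₂ = √(μ/r₂) = 3.4162 km/s.
Transfer-orbit speed at r₂: v_p = √[μ(2/r₂ − 1/a_t)] = 4.4113 km/s.
Second burn Δv₂ = |v₂ − v_p| = 0.9951 km/s.
Δv = Δv₁ + Δv₂ = 0.6458 + 0.9951 = 1.641 km/s.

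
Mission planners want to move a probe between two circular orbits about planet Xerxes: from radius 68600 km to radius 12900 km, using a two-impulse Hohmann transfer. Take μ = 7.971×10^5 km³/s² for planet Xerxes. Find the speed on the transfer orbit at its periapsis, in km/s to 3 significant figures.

v = 10.2 km/s

The Hohmann ellipse has a_t = (r₁ + r₂)/2 = 40750 km.
At periapsis, r = 12900 km.
Vis-viva: v = √[μ(2/r − 1/a_t)] = √[7.971×10^5 × (2/12900 − 1/40750)] = 10.20 km/s.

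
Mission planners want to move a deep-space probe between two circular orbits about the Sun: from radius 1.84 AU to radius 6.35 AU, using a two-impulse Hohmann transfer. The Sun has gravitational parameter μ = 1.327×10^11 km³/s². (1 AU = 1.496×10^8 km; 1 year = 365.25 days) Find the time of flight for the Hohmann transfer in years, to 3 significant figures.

t = 4.14 years

In km: r₁ = 1.84 × 1.496×10^8 = 2.75264×10^8 km; r₂ = 6.35 × 1.496×10^8 = 9.4996×10^8 km.
Semi-major axis of the transfer orbit: a_t = (2.75264×10^8 + 9.4996×10^8)/2 = 6.12612×10^8 km.
By Kepler's third law the transfer-orbit period is T = 2π√(a_t³/μ), so t = T/2 = 1.308×10^8 s.
Converting: 1.308×10^8 s ÷ 3.15576×10^7 s/year (365.25 × 86400) = 4.14 years.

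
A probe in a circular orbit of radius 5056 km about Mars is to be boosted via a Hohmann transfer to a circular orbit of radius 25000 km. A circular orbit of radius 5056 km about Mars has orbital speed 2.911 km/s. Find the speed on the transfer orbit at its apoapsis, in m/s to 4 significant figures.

From the circular-orbit relation v² = μ/r at r = 5056 km: μ = v²r = (2.911)² × 5056 = 42844.1 km³/s².
The Hohmann ellipse has a_t = (r₁ + r₂)/2 = 15028 km.
The apoapsis of the transfer ellipse is at r = 25000 km.
Applying v² = μ(2/r − 1/a_t): v = 0.7593 km/s.

v = 759.3 m/s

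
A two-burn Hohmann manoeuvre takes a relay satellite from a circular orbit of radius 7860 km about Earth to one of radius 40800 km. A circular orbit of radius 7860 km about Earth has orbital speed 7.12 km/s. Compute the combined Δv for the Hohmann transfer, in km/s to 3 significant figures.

Δv = 3.45 km/s

From the circular-orbit relation v² = μ/r at r = 7860 km: μ = v²r = (7.12)² × 7860 = 3.98458×10^5 km³/s².
Semi-major axis of the transfer orbit: a_t = (7860 + 40800)/2 = 24330 km.
Circular speed at r₁: v₁ = √(μ/r₁) = √(3.98458×10^5/7860) = 7.120 km/s.
Transfer-orbit speed at r₁ (v² = μ(2/r − 1/a)): v_p = √[μ(2/r₁ − 1/a_t)] = 9.220 km/s.
First burn Δv₁ = |v_p − v₁| = 2.100 km/s.
At r₂, v₂ = √(μ/r₂) = 3.125 km/s.
Transfer-orbit speed at r₂: v_a = √[μ(2/r₂ − 1/a_t)] = 1.776 km/s.
Second burn Δv₂ = |v₂ − v_a| = 1.349 km/s.
Total Δv = Δv₁ + Δv₂ = 3.449 km/s.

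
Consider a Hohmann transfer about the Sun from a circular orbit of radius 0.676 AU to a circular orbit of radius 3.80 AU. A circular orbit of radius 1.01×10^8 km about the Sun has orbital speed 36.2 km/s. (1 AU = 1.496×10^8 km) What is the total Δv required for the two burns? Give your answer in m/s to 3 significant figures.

Δv = 17800 m/s

From the circular-orbit relation v² = μ/r at r = 1.01×10^8 km: μ = v²r = (36.2)² × 1.01×10^8 = 1.32354×10^11 km³/s².
In km: r₁ = 0.676 × 1.496×10^8 = 1.011296×10^8 km; r₂ = 3.80 × 1.496×10^8 = 5.6848×10^8 km.
Transfer-ellipse semi-major axis a_t = (r₁ + r₂)/2 = (1.011296×10^8 + 5.6848×10^8)/2 = 3.348048×10^8 km.
Circular speed at r₁: v₁ = √(μ/r₁) = √(1.32354×10^11/1.011296×10^8) = 36.177 km/s.
Transfer-orbit speed at r₁ (vis-viva): v_p = √[μ(2/r₁ − 1/a_t)] = 47.140 km/s.
First burn Δv₁ = |v_p − v₁| = 10.963 km/s.
Circular speed at r₂: v₂ = √(μ/r₂) = 15.2585 km/s.
Transfer-orbit speed at r₂: v_a = √[μ(2/r₂ − 1/a_t)] = 8.38600 km/s.
Second burn Δv₂ = |v₂ − v_a| = 6.8725 km/s.
Total Δv = Δv₁ + Δv₂ = 17.84 km/s.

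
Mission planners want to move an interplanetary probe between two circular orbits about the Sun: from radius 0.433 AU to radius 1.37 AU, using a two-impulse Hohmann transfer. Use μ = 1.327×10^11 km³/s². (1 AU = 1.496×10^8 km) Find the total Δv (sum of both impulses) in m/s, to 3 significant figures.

Δv = 18300 m/s

In km: r₁ = 0.433 × 1.496×10^8 = 6.47768×10^7 km; r₂ = 1.37 × 1.496×10^8 = 2.04952×10^8 km.
Transfer-ellipse semi-major axis a_t = (r₁ + r₂)/2 = (6.47768×10^7 + 2.04952×10^8)/2 = 1.348644×10^8 km.
Circular speed at r₁: v₁ = √(μ/r₁) = √(1.327×10^11/6.47768×10^7) = 45.261 km/s.
On the transfer ellipse at r₁, vis-viva equation gives v_p = √[μ(2/r₁ − 1/a_t)] = 55.796 km/s.
First burn Δv₁ = |v_p − v₁| = 10.535 km/s.
Circular speed at r₂: v₂ = √(μ/r₂) = 25.4454 km/s.
Transfer-orbit speed at r₂: v_a = √[μ(2/r₂ − 1/a_t)] = 17.6348 km/s.
Second burn Δv₂ = |v₂ − v_a| = 7.8106 km/s.
Δv = Δv₁ + Δv₂ = 10.535 + 7.8106 = 18.35 km/s.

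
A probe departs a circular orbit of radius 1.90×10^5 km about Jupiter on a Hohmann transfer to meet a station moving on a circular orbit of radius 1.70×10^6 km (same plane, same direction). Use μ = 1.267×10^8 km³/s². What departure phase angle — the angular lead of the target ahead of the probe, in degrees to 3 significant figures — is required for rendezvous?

φ = 105°

Semi-major axis of the transfer orbit: a_t = (1.900×10^5 + 1.700×10^6)/2 = 9.450×10^5 km.
Transfer time t = π√(a_t³/μ) = 2.564×10^5 s.
Target angular speed ω₂ = √(μ/r₂³) = 5.078×10^-6 rad/s.
Angle swept by the target during transfer: ω₂·t = 1.302 rad = 74.60°.
The probe traverses 180° on the transfer ellipse, so the target must lead by 180° − 74.60° = 105°.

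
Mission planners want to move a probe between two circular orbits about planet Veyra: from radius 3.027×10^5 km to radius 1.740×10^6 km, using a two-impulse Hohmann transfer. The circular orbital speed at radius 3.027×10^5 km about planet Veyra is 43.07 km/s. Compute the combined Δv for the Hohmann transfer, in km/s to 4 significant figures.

Δv = 21.33 km/s

From the circular-orbit relation v² = μ/r at r = 3.027×10^5 km: μ = v²r = (43.07)² × 3.027×10^5 = 5.61516×10^8 km³/s².
Semi-major axis of the transfer orbit: a_t = (3.027×10^5 + 1.740×10^6)/2 = 1.02135×10^6 km.
Circular speed at r₁: v₁ = √(μ/r₁) = √(5.61516×10^8/3.027×10^5) = 43.07 km/s.
On the transfer ellipse at r₁, vis-viva equation gives v_p = √[μ(2/r₁ − 1/a_t)] = 56.22 km/s.
First burn Δv₁ = |v_p − v₁| = 13.15 km/s.
At r₂, v₂ = √(μ/r₂) = 17.964 km/s.
Transfer-orbit speed at r₂: v_a = √[μ(2/r₂ − 1/a_t)] = 9.7797 km/s.
Second burn Δv₂ = |v₂ − v_a| = 8.184 km/s.
Total Δv = Δv₁ + Δv₂ = 21.33 km/s.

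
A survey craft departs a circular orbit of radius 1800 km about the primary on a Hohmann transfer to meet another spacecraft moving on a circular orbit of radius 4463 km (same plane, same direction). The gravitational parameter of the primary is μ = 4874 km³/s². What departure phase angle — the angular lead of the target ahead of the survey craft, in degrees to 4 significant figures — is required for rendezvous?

Transfer-ellipse semi-major axis a_t = (r₁ + r₂)/2 = (1800 + 4463)/2 = 3131.5 km.
Transfer time t = π√(a_t³/μ) = 7885.62 s.
Target angular speed ω₂ = √(μ/r₂³) = 2.34154×10^-4 rad/s.
Angle swept by the target during transfer: ω₂·t = 1.84645 rad = 105.79°.
Arrival is 180° from departure on the ellipse, so φ = 180° − 105.79° = 74.21°.

φ = 74.21°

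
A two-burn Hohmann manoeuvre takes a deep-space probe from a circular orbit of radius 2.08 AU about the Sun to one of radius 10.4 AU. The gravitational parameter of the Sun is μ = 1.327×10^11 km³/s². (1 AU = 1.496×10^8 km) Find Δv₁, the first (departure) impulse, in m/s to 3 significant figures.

In km: r₁ = 2.08 × 1.496×10^8 = 3.11168×10^8 km; r₂ = 10.4 × 1.496×10^8 = 1.55584×10^9 km.
Semi-major axis of the transfer orbit: a_t = (3.11168×10^8 + 1.55584×10^9)/2 = 9.33504×10^8 km.
On the circular orbit at r = 3.11168×10^8 km, v_c = √(μ/r) = 20.651 km/s.
Transfer-orbit speed at the same r (vis-viva, a = a_t): v_t = √[μ(2/r − 1/a_t)] = 26.660 km/s.
Δv₁ = |v_t − v_c| = |26.660 − 20.651| = 6.009 km/s.

Δv₁ = 6010 m/s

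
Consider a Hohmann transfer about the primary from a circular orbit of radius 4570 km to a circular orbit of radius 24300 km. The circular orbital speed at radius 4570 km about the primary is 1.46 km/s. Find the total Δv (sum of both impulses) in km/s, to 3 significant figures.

Δv = 0.711 km/s

From the circular-orbit relation v² = μ/r at r = 4570 km: μ = v²r = (1.46)² × 4570 = 9741.41 km³/s².
Transfer-ellipse semi-major axis a_t = (r₁ + r₂)/2 = (4570 + 24300)/2 = 14435 km.
At r₁ the circular-orbit speed is v₁ = √(μ/r₁) = 1.4600 km/s.
On the transfer ellipse at r₁, vis-viva equation gives v_p = √[μ(2/r₁ − 1/a_t)] = 1.8943 km/s.
First burn Δv₁ = |v_p − v₁| = 0.4343 km/s.
At r₂, v₂ = √(μ/r₂) = 0.6332 km/s.
Transfer-orbit speed at r₂: v_a = √[μ(2/r₂ − 1/a_t)] = 0.3563 km/s.
Second burn Δv₂ = |v₂ − v_a| = 0.2769 km/s.
Δv = Δv₁ + Δv₂ = 0.4343 + 0.2769 = 0.7112 km/s.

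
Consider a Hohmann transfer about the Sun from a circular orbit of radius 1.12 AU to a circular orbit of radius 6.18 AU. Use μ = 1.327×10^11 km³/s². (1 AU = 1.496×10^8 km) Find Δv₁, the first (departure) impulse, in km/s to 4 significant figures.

Δv₁ = 8.477 km/s

In km: r₁ = 1.12 × 1.496×10^8 = 1.67552×10^8 km; r₂ = 6.18 × 1.496×10^8 = 9.24528×10^8 km.
Transfer-ellipse semi-major axis a_t = (r₁ + r₂)/2 = (1.67552×10^8 + 9.24528×10^8)/2 = 5.4604×10^8 km.
On the circular orbit at r = 1.67552×10^8 km, v_c = √(μ/r) = 28.142 km/s.
Transfer-orbit speed at the same r (vis-viva, a = a_t): v_t = √[μ(2/r − 1/a_t)] = 36.619 km/s.
Δv₁ = |v_t − v_c| = |36.619 − 28.142| = 8.477 km/s.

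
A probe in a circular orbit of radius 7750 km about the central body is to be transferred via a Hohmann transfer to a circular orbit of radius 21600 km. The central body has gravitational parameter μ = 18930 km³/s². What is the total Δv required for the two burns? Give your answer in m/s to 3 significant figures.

The Hohmann ellipse has a_t = (r₁ + r₂)/2 = 14675 km.
Circular speed at r₁: v₁ = √(μ/r₁) = √(18930/7750) = 1.562876 km/s.
Transfer-orbit speed at r₁ (vis-viva equation): v_p = √[μ(2/r₁ − 1/a_t)] = 1.896105 km/s.
First burn Δv₁ = |v_p − v₁| = 0.33323 km/s.
At r₂, v₂ = √(μ/r₂) = 0.93616 km/s.
Transfer-orbit speed at r₂: v_a = √[μ(2/r₂ − 1/a_t)] = 0.68032 km/s.
Second burn Δv₂ = |v₂ − v_a| = 0.25584 km/s.
Total Δv = Δv₁ + Δv₂ = 0.5891 km/s.

Δv = 589 m/s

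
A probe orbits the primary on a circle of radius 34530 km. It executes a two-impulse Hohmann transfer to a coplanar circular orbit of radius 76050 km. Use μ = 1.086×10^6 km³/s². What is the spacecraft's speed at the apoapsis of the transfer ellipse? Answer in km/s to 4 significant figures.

Semi-major axis of the transfer orbit: a_t = (34530 + 76050)/2 = 55290 km.
At apoapsis, r = 76050 km.
From the vis-viva equation, v = √[μ(2/r − 1/a_t)] = 2.986 km/s.

v = 2.986 km/s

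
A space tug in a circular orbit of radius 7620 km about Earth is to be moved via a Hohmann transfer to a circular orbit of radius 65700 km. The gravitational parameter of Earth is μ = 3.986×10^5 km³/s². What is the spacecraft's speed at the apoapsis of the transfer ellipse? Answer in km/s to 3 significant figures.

The Hohmann ellipse has a_t = (r₁ + r₂)/2 = 36660 km.
The apoapsis of the transfer ellipse is at r = 65700 km.
From the vis-viva equation, v = √[μ(2/r − 1/a_t)] = 1.123 km/s.

v = 1.12 km/s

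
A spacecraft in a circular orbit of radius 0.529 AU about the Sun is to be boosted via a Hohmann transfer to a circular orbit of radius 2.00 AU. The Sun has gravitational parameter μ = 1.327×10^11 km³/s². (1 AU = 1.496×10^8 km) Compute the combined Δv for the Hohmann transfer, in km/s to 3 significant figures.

Δv = 18.0 km/s

In km: r₁ = 0.529 × 1.496×10^8 = 7.91384×10^7 km; r₂ = 2.00 × 1.496×10^8 = 2.992×10^8 km.
The Hohmann ellipse has a_t = (r₁ + r₂)/2 = 1.891692×10^8 km.
Circular speed at r₁: v₁ = √(μ/r₁) = √(1.327×10^11/7.91384×10^7) = 40.95 km/s.
Transfer-orbit speed at r₁ (v² = μ(2/r − 1/a)): v_p = √[μ(2/r₁ − 1/a_t)] = 51.50 km/s.
First burn Δv₁ = |v_p − v₁| = 10.55 km/s.
Circular speed at r₂: v₂ = √(μ/r₂) = 21.0598 km/s.
Transfer-orbit speed at r₂: v_a = √[μ(2/r₂ − 1/a_t)] = 13.6214 km/s.
Second burn Δv₂ = |v₂ − v_a| = 7.438 km/s.
Total Δv = Δv₁ + Δv₂ = 17.99 km/s.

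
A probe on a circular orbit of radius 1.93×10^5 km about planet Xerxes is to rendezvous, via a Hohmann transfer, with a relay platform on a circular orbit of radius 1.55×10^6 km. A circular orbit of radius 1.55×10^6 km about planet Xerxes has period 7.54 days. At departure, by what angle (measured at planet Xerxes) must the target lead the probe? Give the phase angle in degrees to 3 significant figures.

From Kepler's third law T² = 4π²r³/μ at r = 1.55×10^6 km, T = 7.54 days = 7.54 × 86400 s = 6.51456×10^5 s: μ = 4π²r³/T² = 3.46405×10^8 km³/s².
The Hohmann ellipse has a_t = (r₁ + r₂)/2 = 8.715×10^5 km.
The half-period of the transfer ellipse is t = π√(a_t³/μ) = 1.3733×10^5 s.
The target's mean motion on its circular orbit is ω₂ = √(μ/r₂³) = 9.6448×10^-6 rad/s.
Angle swept by the target during transfer: ω₂·t = 1.3245 rad = 75.89°.
The probe traverses 180° on the transfer ellipse, so the target must lead by 180° − 75.89° = 104°.

φ = 104°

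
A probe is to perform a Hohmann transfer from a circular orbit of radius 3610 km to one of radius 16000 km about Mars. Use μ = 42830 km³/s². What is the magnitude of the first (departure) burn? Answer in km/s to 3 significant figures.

Δv₁ = 0.956 km/s

The Hohmann ellipse has a_t = (r₁ + r₂)/2 = 9805 km.
On the circular orbit at r = 3610 km, v_c = √(μ/r) = 3.44445 km/s.
Vis-viva on the transfer ellipse at r = 3610 km gives v_t = √[μ(2/r − 1/a_t)] = 4.40004 km/s.
Δv₁ = |v_t − v_c| = |4.40004 − 3.44445| = 0.9556 km/s.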